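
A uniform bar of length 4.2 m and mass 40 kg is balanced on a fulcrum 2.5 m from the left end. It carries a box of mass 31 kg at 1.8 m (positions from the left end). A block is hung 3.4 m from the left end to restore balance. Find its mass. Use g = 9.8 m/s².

About the fulcrum (at 2.5 m from the left end):
Beam weight: 40 × 9.8 = 392 N down at 2.1 m → arm 0.4 m, τ = 392 × 0.4 = 156.8 N·m counterclockwise.
Box: 31 × 9.8 = 303.8 N down at 1.8 m → arm 0.7 m, τ = 303.8 × 0.7 = 212.7 N·m counterclockwise.
Net moment of known loads = 369.5 N·m counterclockwise.
An unknown mass m at 3.4 m has arm 0.9 m; its moment is m·g·0.9 clockwise.
For rotational equilibrium, m × 9.8 × 0.9 = 369.5, so m = 369.5 / (9.8 × 0.9) = 41.9 kg.

m ≈ 41.9 kg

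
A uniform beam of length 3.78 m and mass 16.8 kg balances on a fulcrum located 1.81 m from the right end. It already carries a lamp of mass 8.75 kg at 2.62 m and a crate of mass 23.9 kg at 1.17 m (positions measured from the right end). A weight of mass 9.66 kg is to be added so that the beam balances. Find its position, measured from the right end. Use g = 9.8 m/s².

Take moments about the fulcrum (at 1.81 m from the right end).
Beam weight: 16.8 × 9.8 = 164.6 N down at 1.89 m → arm 0.08 m, τ = 164.6 × 0.08 = 13.17 N·m counterclockwise.
Lamp: 8.75 × 9.8 = 85.75 N down at 2.62 m → arm 0.81 m, τ = 85.75 × 0.81 = 69.46 N·m counterclockwise.
Crate: 23.9 × 9.8 = 234.2 N down at 1.17 m → arm 0.64 m, τ = 234.2 × 0.64 = 149.9 N·m clockwise.
Net moment of existing loads = 67.27 N·m clockwise.
The weight weighs 9.66 × 9.8 = 94.67 N and must supply an equal counterclockwise moment, so its lever arm about the fulcrum is 67.27 / 94.67 = 0.711 m.
That puts it at 1.81 + 0.711 = 2.52 m from the right end.

x ≈ 2.52 m from the right end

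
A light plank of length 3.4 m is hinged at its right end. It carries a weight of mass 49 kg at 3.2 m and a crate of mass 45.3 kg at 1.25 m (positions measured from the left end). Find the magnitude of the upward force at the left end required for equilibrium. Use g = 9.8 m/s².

F ≈ 309 N

Choose the right end as the axis so the unknown pivot reaction has zero arm there.
Weight: 49 × 9.8 = 480.2 N down at 3.2 m → arm 0.2 m, τ = 480.2 × 0.2 = 96.04 N·m counterclockwise.
Crate: 45.3 × 9.8 = 443.9 N down at 1.25 m → arm 2.15 m, τ = 443.9 × 2.15 = 954.4 N·m counterclockwise.
Net moment of the loads = 1050 N·m counterclockwise.
The upward force F acts at the left end, arm 3.4 m, giving F × 3.4 clockwise.
Balancing moments: F × 3.4 = 1050, giving F = 1050 / 3.4 = 309 N.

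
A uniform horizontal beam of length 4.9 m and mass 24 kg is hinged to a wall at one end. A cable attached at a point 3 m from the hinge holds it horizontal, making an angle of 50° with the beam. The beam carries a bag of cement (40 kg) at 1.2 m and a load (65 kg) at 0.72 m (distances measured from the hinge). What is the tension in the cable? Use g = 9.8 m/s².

Taking torques about the hinge:
Beam weight: 24 × 9.8 = 235.2 N down at 2.45 m → arm 2.45 m, τ = 235.2 × 2.45 = 576.2 N·m clockwise.
Bag of cement: 40 × 9.8 = 392 N down at 1.2 m → arm 1.2 m, τ = 392 × 1.2 = 470.4 N·m clockwise.
Load: 65 × 9.8 = 637 N down at 0.72 m → arm 0.72 m, τ = 637 × 0.72 = 458.6 N·m clockwise.
Total clockwise load moment = 1505 N·m.
The cable tension T acts at 3 m; only its component perpendicular to the beam, T sinθ, produces torque. sin 50° = 0.766.
For rotational equilibrium, T × 3 × 0.766 = 1505, so T = 1505 / 2.298 = 655 N.

T ≈ 655 N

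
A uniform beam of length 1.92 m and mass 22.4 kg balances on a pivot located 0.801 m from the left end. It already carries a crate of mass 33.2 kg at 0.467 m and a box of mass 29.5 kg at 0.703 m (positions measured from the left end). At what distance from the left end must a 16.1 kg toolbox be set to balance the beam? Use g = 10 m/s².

x ≈ 1.45 m from the left end

Choose the pivot (at 0.801 m from the left end) as the axis so the support reaction has zero arm there.
Beam weight: 22.4 × 10 = 224 N down at 0.96 m → arm 0.159 m, τ = 224 × 0.159 = 35.62 N·m clockwise.
Crate: 33.2 × 10 = 332 N down at 0.467 m → arm 0.334 m, τ = 332 × 0.334 = 110.9 N·m counterclockwise.
Box: 29.5 × 10 = 295 N down at 0.703 m → arm 0.098 m, τ = 295 × 0.098 = 28.91 N·m counterclockwise.
Net moment of existing loads = 104.2 N·m counterclockwise.
The toolbox weighs 16.1 × 10 = 161 N and must supply an equal clockwise moment, so its lever arm about the pivot is 104.2 / 161 = 0.647 m.
That puts it at 0.801 + 0.647 = 1.45 m from the left end.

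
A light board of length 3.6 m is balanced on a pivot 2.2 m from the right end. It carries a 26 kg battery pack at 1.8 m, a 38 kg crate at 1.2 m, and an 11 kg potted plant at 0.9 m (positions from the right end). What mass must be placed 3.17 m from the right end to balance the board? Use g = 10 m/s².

m ≈ 64.6 kg

Take moments about the pivot (at 2.2 m from the right end).
Battery pack: 26 × 10 = 260 N down at 1.8 m → arm 0.4 m, τ = 260 × 0.4 = 104 N·m clockwise.
Crate: 38 × 10 = 380 N down at 1.2 m → arm 1 m, τ = 380 × 1 = 380 N·m clockwise.
Potted plant: 11 × 10 = 110 N down at 0.9 m → arm 1.3 m, τ = 110 × 1.3 = 143 N·m clockwise.
Net moment of known loads = 627 N·m clockwise.
An unknown mass m at 3.17 m has arm 0.97 m; its moment is m·g·0.97 counterclockwise.
Στ = 0 ⇒ m × 10 × 0.97 = 627 ⇒ m = 627 / (10 × 0.97) = 64.6 kg.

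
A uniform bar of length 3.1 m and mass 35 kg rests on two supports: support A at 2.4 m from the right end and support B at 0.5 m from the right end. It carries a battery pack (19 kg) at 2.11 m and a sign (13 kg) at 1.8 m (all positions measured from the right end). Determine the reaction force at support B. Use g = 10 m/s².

R_B ≈ 227 N

Taking torques about support A:
Beam weight: 35 × 10 = 350 N down at 1.55 m → arm 0.85 m, τ = 350 × 0.85 = 297.5 N·m clockwise.
Battery pack: 19 × 10 = 190 N down at 2.11 m → arm 0.29 m, τ = 190 × 0.29 = 55.1 N·m clockwise.
Sign: 13 × 10 = 130 N down at 1.8 m → arm 0.6 m, τ = 130 × 0.6 = 78 N·m clockwise.
Net load moment about support A = 430.6 N·m clockwise.
Reaction R at support B is upward at 0.5 m, arm 1.9 m → moment R × 1.9 counterclockwise.
Στ = 0 ⇒ R × 1.9 = 430.6 ⇒ R = 227 N.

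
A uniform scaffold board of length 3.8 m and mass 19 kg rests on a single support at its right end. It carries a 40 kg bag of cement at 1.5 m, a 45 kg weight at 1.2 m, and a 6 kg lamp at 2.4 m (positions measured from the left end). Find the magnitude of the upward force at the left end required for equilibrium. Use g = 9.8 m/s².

Taking torques about the right end:
Beam weight: 19 × 9.8 = 186.2 N down at 1.9 m → arm 1.9 m, τ = 186.2 × 1.9 = 353.8 N·m counterclockwise.
Bag of cement: 40 × 9.8 = 392 N down at 1.5 m → arm 2.3 m, τ = 392 × 2.3 = 901.6 N·m counterclockwise.
Weight: 45 × 9.8 = 441 N down at 1.2 m → arm 2.6 m, τ = 441 × 2.6 = 1147 N·m counterclockwise.
Lamp: 6 × 9.8 = 58.8 N down at 2.4 m → arm 1.4 m, τ = 58.8 × 1.4 = 82.32 N·m counterclockwise.
Net moment of the loads = 2485 N·m counterclockwise.
The upward force F acts at the left end, arm 3.8 m, giving F × 3.8 clockwise.
Setting net torque to zero: F × 3.8 = 2485 → F = 2485 / 3.8 = 654 N.

F ≈ 654 N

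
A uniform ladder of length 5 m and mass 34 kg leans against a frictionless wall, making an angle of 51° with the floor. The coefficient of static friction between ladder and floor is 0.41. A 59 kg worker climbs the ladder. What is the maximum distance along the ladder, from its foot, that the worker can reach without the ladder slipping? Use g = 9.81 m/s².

Take moments about the foot of the ladder.
Ladder weight 34×9.81 = 333.5 N acts at 2.5 m along the ladder; its horizontal arm is 2.5·cos51° = 1.573 m → τ = 524.6 N·m clockwise.
Worker weight 59×9.81 = 578.8 N at distance d → arm d·cos51° → τ = 578.8·d·0.6293 clockwise.
Wall normal N at the top has arm L sinθ = 3.886 m counterclockwise, so Στ = 0 gives N·3.886 = 524.6 + 364.2·d.
ΣFy = 0 ⇒ N_floor = 912.3 N, so the maximum friction is μ_s·N_floor = 0.41×912.3 = 374 N. ΣFx = 0 ⇒ N_wall = f, so at the slipping point N = 374 N.
Substituting: 374×3.886 = 524.6 + 364.2·d ⇒ d = (1453 − 524.6) / 364.2 = 2.55 m.

d ≈ 2.55 m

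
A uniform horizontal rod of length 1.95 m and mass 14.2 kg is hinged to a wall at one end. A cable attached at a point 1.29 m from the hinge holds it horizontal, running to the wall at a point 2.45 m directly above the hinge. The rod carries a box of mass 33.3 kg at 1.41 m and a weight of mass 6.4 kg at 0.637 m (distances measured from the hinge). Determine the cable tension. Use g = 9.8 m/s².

Taking torques about the hinge:
Beam weight: 14.2 × 9.8 = 139.2 N down at 0.975 m → arm 0.975 m, τ = 139.2 × 0.975 = 135.7 N·m clockwise.
Box: 33.3 × 9.8 = 326.3 N down at 1.41 m → arm 1.41 m, τ = 326.3 × 1.41 = 460.1 N·m clockwise.
Weight: 6.4 × 9.8 = 62.72 N down at 0.637 m → arm 0.637 m, τ = 62.72 × 0.637 = 39.95 N·m clockwise.
Total clockwise load moment = 635.8 N·m.
The cable tension T acts at 1.29 m; only its component perpendicular to the rod, T sinθ, produces torque. sinθ = h/√(h²+d²) = 2.45/√(2.45²+1.29²) = 0.8848.
Balancing moments: T × 1.29 × 0.8848 = 635.8, giving T = 635.8 / 1.141 = 557 N.

T ≈ 557 N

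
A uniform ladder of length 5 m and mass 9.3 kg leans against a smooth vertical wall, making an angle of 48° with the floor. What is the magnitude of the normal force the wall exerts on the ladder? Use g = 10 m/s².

About the foot of the ladder:
Ladder weight 9.3×10 = 93 N acts at 2.5 m along the ladder; its horizontal arm is 2.5·cos48° = 1.673 m → τ = 155.6 N·m clockwise.
Wall normal N acts horizontally at the top; its moment arm is the height L sinθ = 5·sin48° = 3.716 m, counterclockwise.
Balancing moments: N × 3.716 = 155.6, giving N = 41.9 N.

N_wall ≈ 41.9 N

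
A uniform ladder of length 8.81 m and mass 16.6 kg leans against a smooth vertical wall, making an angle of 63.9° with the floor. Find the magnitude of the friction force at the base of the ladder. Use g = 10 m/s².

Taking torques about the foot of the ladder:
Ladder weight 16.6×10 = 166 N acts at 4.405 m along the ladder; its horizontal arm is 4.405·cos63.9° = 1.938 m → τ = 321.7 N·m clockwise.
Wall normal N acts horizontally at the top; its moment arm is the height L sinθ = 8.81·sin63.9° = 7.912 m, counterclockwise.
Balancing moments: N × 7.912 = 321.7, giving N = 40.7 N.
ΣFx = 0: friction at the foot balances the wall's push, so f = N_wall = 40.7 N.

f ≈ 40.7 N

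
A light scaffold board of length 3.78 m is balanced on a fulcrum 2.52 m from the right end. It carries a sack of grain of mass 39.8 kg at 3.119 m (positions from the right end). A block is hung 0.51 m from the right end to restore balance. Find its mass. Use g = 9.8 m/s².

Sum moments about the fulcrum (at 2.52 m from the right end) (the support reaction has zero arm there).
Sack of grain: 39.8 × 9.8 = 390 N down at 3.119 m → arm 0.599 m, τ = 390 × 0.599 = 233.6 N·m counterclockwise.
Net moment of known loads = 233.6 N·m counterclockwise.
An unknown mass m at 0.51 m has arm 2.01 m; its moment is m·g·2.01 clockwise.
Setting net torque to zero: m × 9.8 × 2.01 = 233.6 → m = 233.6 / (9.8 × 2.01) = 11.9 kg.

m ≈ 11.9 kg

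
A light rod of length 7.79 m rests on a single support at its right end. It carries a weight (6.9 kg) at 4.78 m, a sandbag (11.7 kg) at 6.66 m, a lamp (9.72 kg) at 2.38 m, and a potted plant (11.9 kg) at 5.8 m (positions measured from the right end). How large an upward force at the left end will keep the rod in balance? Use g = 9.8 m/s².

Choose the right end as the axis so the unknown pivot reaction has zero arm there.
Weight: 6.9 × 9.8 = 67.62 N down at 4.78 m → arm 4.78 m, τ = 67.62 × 4.78 = 323.2 N·m counterclockwise.
Sandbag: 11.7 × 9.8 = 114.7 N down at 6.66 m → arm 6.66 m, τ = 114.7 × 6.66 = 763.9 N·m counterclockwise.
Lamp: 9.72 × 9.8 = 95.26 N down at 2.38 m → arm 2.38 m, τ = 95.26 × 2.38 = 226.7 N·m counterclockwise.
Potted plant: 11.9 × 9.8 = 116.6 N down at 5.8 m → arm 5.8 m, τ = 116.6 × 5.8 = 676.3 N·m counterclockwise.
Net moment of the loads = 1990 N·m counterclockwise.
The upward force F acts at the left end, arm 7.79 m, giving F × 7.79 clockwise.
For rotational equilibrium, F × 7.79 = 1990, so F = 1990 / 7.79 = 255 N.

F ≈ 255 N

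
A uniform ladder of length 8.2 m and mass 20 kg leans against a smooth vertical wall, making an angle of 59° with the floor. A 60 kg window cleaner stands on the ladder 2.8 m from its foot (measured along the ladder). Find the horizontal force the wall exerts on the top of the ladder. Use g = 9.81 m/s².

N_wall ≈ 180 N

Sum moments about the foot of the ladder (the floor normal and friction both act there and drop out).
Ladder weight 20×9.81 = 196.2 N acts at 4.1 m along the ladder; its horizontal arm is 4.1·cos59° = 2.112 m → τ = 414.4 N·m clockwise.
Window cleaner: 60×9.81 = 588.6 N at 2.8 m → arm 1.442 m → τ = 848.8 N·m clockwise.
Wall normal N acts horizontally at the top; its moment arm is the height L sinθ = 8.2·sin59° = 7.029 m, counterclockwise.
Στ = 0 ⇒ N × 7.029 = 1263 ⇒ N = 180 N.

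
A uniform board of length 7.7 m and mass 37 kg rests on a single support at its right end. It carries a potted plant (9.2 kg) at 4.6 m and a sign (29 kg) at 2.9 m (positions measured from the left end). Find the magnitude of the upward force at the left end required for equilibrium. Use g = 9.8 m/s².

About the right end:
Beam weight: 37 × 9.8 = 362.6 N down at 3.85 m → arm 3.85 m, τ = 362.6 × 3.85 = 1396 N·m counterclockwise.
Potted plant: 9.2 × 9.8 = 90.16 N down at 4.6 m → arm 3.1 m, τ = 90.16 × 3.1 = 279.5 N·m counterclockwise.
Sign: 29 × 9.8 = 284.2 N down at 2.9 m → arm 4.8 m, τ = 284.2 × 4.8 = 1364 N·m counterclockwise.
Net moment of the loads = 3040 N·m counterclockwise.
The upward force F acts at the left end, arm 7.7 m, giving F × 7.7 clockwise.
Στ = 0 ⇒ F × 7.7 = 3040 ⇒ F = 3040 / 7.7 = 395 N.

F ≈ 395 N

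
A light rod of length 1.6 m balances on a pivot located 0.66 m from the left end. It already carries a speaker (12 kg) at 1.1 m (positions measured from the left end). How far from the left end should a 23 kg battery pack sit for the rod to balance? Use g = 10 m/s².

Taking torques about the pivot (at 0.66 m from the left end):
Speaker: 12 × 10 = 120 N down at 1.1 m → arm 0.44 m, τ = 120 × 0.44 = 52.8 N·m clockwise.
Net moment of existing loads = 52.8 N·m clockwise.
The battery pack weighs 23 × 10 = 230 N and must supply an equal counterclockwise moment, so its lever arm about the pivot is 52.8 / 230 = 0.23 m.
That puts it at 0.66 − 0.23 = 0.43 m from the left end.

x ≈ 0.43 m from the left end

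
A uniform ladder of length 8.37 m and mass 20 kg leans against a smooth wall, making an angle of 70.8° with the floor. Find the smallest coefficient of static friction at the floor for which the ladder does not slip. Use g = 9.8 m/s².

About the foot of the ladder:
Ladder weight 20×9.8 = 196 N acts at 4.185 m along the ladder; its horizontal arm is 4.185·cos70.8° = 1.376 m → τ = 269.7 N·m clockwise.
Wall normal N acts horizontally at the top; its moment arm is the height L sinθ = 8.37·sin70.8° = 7.904 m, counterclockwise.
For rotational equilibrium, N × 7.904 = 269.7, so N = 34.12 N.
ΣFx = 0 ⇒ f = N_wall = 34.12 N. ΣFy = 0 ⇒ N_floor = 196 N.
μ_min = f / N_floor = 34.12 / 196 = 0.174.

μ_min ≈ 0.174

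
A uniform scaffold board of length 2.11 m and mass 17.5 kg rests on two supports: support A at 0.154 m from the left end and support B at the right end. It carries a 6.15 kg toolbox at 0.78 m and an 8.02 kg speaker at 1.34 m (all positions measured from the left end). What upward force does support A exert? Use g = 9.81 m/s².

R_A ≈ 165 N

Take moments about support B.
Beam weight: 17.5 × 9.81 = 171.7 N down at 1.055 m → arm 1.055 m, τ = 171.7 × 1.055 = 181.1 N·m counterclockwise.
Toolbox: 6.15 × 9.81 = 60.33 N down at 0.78 m → arm 1.33 m, τ = 60.33 × 1.33 = 80.24 N·m counterclockwise.
Speaker: 8.02 × 9.81 = 78.68 N down at 1.34 m → arm 0.77 m, τ = 78.68 × 0.77 = 60.58 N·m counterclockwise.
Net load moment about support B = 321.9 N·m counterclockwise.
Reaction R at support A is upward at 0.154 m, arm 1.956 m → moment R × 1.956 clockwise.
Balancing moments: R × 1.956 = 321.9, giving R = 165 N.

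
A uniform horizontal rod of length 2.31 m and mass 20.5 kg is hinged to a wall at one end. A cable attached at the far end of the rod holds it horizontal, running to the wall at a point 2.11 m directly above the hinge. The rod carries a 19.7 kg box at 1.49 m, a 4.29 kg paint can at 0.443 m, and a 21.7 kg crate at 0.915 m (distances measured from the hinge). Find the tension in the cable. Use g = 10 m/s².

Take moments about the hinge.
Beam weight: 20.5 × 10 = 205 N down at 1.155 m → arm 1.155 m, τ = 205 × 1.155 = 236.8 N·m clockwise.
Box: 19.7 × 10 = 197 N down at 1.49 m → arm 1.49 m, τ = 197 × 1.49 = 293.5 N·m clockwise.
Paint can: 4.29 × 10 = 42.9 N down at 0.443 m → arm 0.443 m, τ = 42.9 × 0.443 = 19 N·m clockwise.
Crate: 21.7 × 10 = 217 N down at 0.915 m → arm 0.915 m, τ = 217 × 0.915 = 198.6 N·m clockwise.
Total clockwise load moment = 747.9 N·m.
The cable tension T acts at 2.31 m; only its component perpendicular to the rod, T sinθ, produces torque. sinθ = h/√(h²+d²) = 2.11/√(2.11²+2.31²) = 0.6744.
Στ = 0 ⇒ T × 2.31 × 0.6744 = 747.9 ⇒ T = 747.9 / 1.558 = 480 N.

T ≈ 480 N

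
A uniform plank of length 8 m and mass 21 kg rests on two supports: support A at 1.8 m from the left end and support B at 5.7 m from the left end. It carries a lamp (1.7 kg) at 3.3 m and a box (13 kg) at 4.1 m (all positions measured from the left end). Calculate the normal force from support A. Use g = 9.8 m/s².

R_A ≈ 152 N

Take moments about support B.
Beam weight: 21 × 9.8 = 205.8 N down at 4 m → arm 1.7 m, τ = 205.8 × 1.7 = 349.9 N·m counterclockwise.
Lamp: 1.7 × 9.8 = 16.66 N down at 3.3 m → arm 2.4 m, τ = 16.66 × 2.4 = 39.98 N·m counterclockwise.
Box: 13 × 9.8 = 127.4 N down at 4.1 m → arm 1.6 m, τ = 127.4 × 1.6 = 203.8 N·m counterclockwise.
Net load moment about support B = 593.7 N·m counterclockwise.
Reaction R at support A is upward at 1.8 m, arm 3.9 m → moment R × 3.9 clockwise.
Setting net torque to zero: R × 3.9 = 593.7 → R = 152 N.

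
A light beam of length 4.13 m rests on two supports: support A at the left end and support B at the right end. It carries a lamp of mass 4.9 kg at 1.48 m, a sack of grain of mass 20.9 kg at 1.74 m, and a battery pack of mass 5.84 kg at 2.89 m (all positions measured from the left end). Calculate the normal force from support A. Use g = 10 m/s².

R_A ≈ 170 N

Choose support B as the axis so its reaction then has zero moment arm.
Lamp: 4.9 × 10 = 49 N down at 1.48 m → arm 2.65 m, τ = 49 × 2.65 = 129.8 N·m counterclockwise.
Sack of grain: 20.9 × 10 = 209 N down at 1.74 m → arm 2.39 m, τ = 209 × 2.39 = 499.5 N·m counterclockwise.
Battery pack: 5.84 × 10 = 58.4 N down at 2.89 m → arm 1.24 m, τ = 58.4 × 1.24 = 72.42 N·m counterclockwise.
Net load moment about support B = 701.7 N·m counterclockwise.
Reaction R at support A is upward at 0 m, arm 4.13 m → moment R × 4.13 clockwise.
Balancing moments: R × 4.13 = 701.7, giving R = 170 N.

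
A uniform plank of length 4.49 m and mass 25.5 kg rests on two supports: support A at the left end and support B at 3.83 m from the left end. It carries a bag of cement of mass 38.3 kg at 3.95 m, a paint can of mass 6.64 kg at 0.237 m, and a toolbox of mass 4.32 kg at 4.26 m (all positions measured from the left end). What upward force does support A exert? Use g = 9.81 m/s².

Sum moments about support B (its reaction then has zero moment arm).
Beam weight: 25.5 × 9.81 = 250.2 N down at 2.245 m → arm 1.585 m, τ = 250.2 × 1.585 = 396.6 N·m counterclockwise.
Bag of cement: 38.3 × 9.81 = 375.7 N down at 3.95 m → arm 0.12 m, τ = 375.7 × 0.12 = 45.08 N·m clockwise.
Paint can: 6.64 × 9.81 = 65.14 N down at 0.237 m → arm 3.593 m, τ = 65.14 × 3.593 = 234 N·m counterclockwise.
Toolbox: 4.32 × 9.81 = 42.38 N down at 4.26 m → arm 0.43 m, τ = 42.38 × 0.43 = 18.22 N·m clockwise.
Net load moment about support B = 567.3 N·m counterclockwise.
Reaction R at support A is upward at 0 m, arm 3.83 m → moment R × 3.83 clockwise.
Setting net torque to zero: R × 3.83 = 567.3 → R = 148 N.

R_A ≈ 148 N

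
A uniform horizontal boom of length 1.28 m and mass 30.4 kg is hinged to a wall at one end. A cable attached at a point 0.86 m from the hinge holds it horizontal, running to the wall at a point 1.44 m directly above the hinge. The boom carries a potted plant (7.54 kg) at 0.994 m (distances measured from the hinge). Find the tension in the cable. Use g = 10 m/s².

Taking torques about the hinge:
Beam weight: 30.4 × 10 = 304 N down at 0.64 m → arm 0.64 m, τ = 304 × 0.64 = 194.6 N·m clockwise.
Potted plant: 7.54 × 10 = 75.4 N down at 0.994 m → arm 0.994 m, τ = 75.4 × 0.994 = 74.95 N·m clockwise.
Total clockwise load moment = 269.6 N·m.
The cable tension T acts at 0.86 m; only its component perpendicular to the boom, T sinθ, produces torque. sinθ = h/√(h²+d²) = 1.44/√(1.44²+0.86²) = 0.8585.
Balancing moments: T × 0.86 × 0.8585 = 269.6, giving T = 269.6 / 0.7383 = 365 N.

T ≈ 365 N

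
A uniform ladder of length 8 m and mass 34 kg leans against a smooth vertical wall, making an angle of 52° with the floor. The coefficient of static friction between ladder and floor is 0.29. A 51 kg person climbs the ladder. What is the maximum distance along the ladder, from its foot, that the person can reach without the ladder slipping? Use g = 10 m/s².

d ≈ 2.28 m

Choose the foot of the ladder as the axis so the floor normal and friction both act there and drop out.
Ladder weight 34×10 = 340 N acts at 4 m along the ladder; its horizontal arm is 4·cos52° = 2.463 m → τ = 837.4 N·m clockwise.
Person weight 51×10 = 510 N at distance d → arm d·cos52° → τ = 510·d·0.6157 clockwise.
Wall normal N at the top has arm L sinθ = 6.304 m counterclockwise, so Στ = 0 gives N·6.304 = 837.4 + 314·d.
ΣFy = 0 ⇒ N_floor = 850 N, so the maximum friction is μ_s·N_floor = 0.29×850 = 246.5 N. ΣFx = 0 ⇒ N_wall = f, so at the slipping point N = 246.5 N.
Substituting: 246.5×6.304 = 837.4 + 314·d ⇒ d = (1554 − 837.4) / 314 = 2.28 m.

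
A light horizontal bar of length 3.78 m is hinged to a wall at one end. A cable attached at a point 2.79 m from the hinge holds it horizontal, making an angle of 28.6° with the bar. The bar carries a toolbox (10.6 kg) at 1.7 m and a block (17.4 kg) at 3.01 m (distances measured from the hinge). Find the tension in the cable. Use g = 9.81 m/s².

T ≈ 517 N

About the hinge:
Toolbox: 10.6 × 9.81 = 104 N down at 1.7 m → arm 1.7 m, τ = 104 × 1.7 = 176.8 N·m clockwise.
Block: 17.4 × 9.81 = 170.7 N down at 3.01 m → arm 3.01 m, τ = 170.7 × 3.01 = 513.8 N·m clockwise.
Total clockwise load moment = 690.6 N·m.
The cable tension T acts at 2.79 m; only its component perpendicular to the bar, T sinθ, produces torque. sin 28.6° = 0.4787.
Setting net torque to zero: T × 2.79 × 0.4787 = 690.6 → T = 690.6 / 1.336 = 517 N.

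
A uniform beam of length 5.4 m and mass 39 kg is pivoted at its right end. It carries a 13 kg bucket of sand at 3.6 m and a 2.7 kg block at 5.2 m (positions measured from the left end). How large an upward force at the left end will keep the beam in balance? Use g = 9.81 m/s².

Take moments about the right end.
Beam weight: 39 × 9.81 = 382.6 N down at 2.7 m → arm 2.7 m, τ = 382.6 × 2.7 = 1033 N·m counterclockwise.
Bucket of sand: 13 × 9.81 = 127.5 N down at 3.6 m → arm 1.8 m, τ = 127.5 × 1.8 = 229.5 N·m counterclockwise.
Block: 2.7 × 9.81 = 26.49 N down at 5.2 m → arm 0.2 m, τ = 26.49 × 0.2 = 5.298 N·m counterclockwise.
Net moment of the loads = 1268 N·m counterclockwise.
The upward force F acts at the left end, arm 5.4 m, giving F × 5.4 clockwise.
Setting net torque to zero: F × 5.4 = 1268 → F = 1268 / 5.4 = 235 N.

F ≈ 235 N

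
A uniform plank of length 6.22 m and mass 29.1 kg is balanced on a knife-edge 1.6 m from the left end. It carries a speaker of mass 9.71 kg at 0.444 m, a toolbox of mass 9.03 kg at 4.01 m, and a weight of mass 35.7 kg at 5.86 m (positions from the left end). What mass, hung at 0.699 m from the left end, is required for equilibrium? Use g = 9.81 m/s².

Taking torques about the knife-edge (at 1.6 m from the left end):
Beam weight: 29.1 × 9.81 = 285.5 N down at 3.11 m → arm 1.51 m, τ = 285.5 × 1.51 = 431.1 N·m clockwise.
Speaker: 9.71 × 9.81 = 95.26 N down at 0.444 m → arm 1.156 m, τ = 95.26 × 1.156 = 110.1 N·m counterclockwise.
Toolbox: 9.03 × 9.81 = 88.58 N down at 4.01 m → arm 2.41 m, τ = 88.58 × 2.41 = 213.5 N·m clockwise.
Weight: 35.7 × 9.81 = 350.2 N down at 5.86 m → arm 4.26 m, τ = 350.2 × 4.26 = 1492 N·m clockwise.
Net moment of known loads = 2026 N·m clockwise.
An unknown mass m at 0.699 m has arm 0.901 m; its moment is m·g·0.901 counterclockwise.
Στ = 0 ⇒ m × 9.81 × 0.901 = 2026 ⇒ m = 2026 / (9.81 × 0.901) = 229 kg.

m ≈ 229 kg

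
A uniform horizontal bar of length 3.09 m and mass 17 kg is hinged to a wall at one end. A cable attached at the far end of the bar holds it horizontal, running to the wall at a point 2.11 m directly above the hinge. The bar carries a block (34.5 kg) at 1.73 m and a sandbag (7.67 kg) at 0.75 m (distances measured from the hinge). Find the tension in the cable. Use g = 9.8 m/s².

Taking torques about the hinge:
Beam weight: 17 × 9.8 = 166.6 N down at 1.545 m → arm 1.545 m, τ = 166.6 × 1.545 = 257.4 N·m clockwise.
Block: 34.5 × 9.8 = 338.1 N down at 1.73 m → arm 1.73 m, τ = 338.1 × 1.73 = 584.9 N·m clockwise.
Sandbag: 7.67 × 9.8 = 75.17 N down at 0.75 m → arm 0.75 m, τ = 75.17 × 0.75 = 56.38 N·m clockwise.
Total clockwise load moment = 898.7 N·m.
The cable tension T acts at 3.09 m; only its component perpendicular to the bar, T sinθ, produces torque. sinθ = h/√(h²+d²) = 2.11/√(2.11²+3.09²) = 0.5639.
For rotational equilibrium, T × 3.09 × 0.5639 = 898.7, so T = 898.7 / 1.742 = 516 N.

T ≈ 516 N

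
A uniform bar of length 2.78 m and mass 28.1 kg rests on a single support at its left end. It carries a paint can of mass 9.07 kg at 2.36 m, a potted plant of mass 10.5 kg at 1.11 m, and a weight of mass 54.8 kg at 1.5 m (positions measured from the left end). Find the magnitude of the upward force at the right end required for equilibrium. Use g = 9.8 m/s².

Choose the left end as the axis so the unknown pivot reaction has zero arm there.
Beam weight: 28.1 × 9.8 = 275.4 N down at 1.39 m → arm 1.39 m, τ = 275.4 × 1.39 = 382.8 N·m clockwise.
Paint can: 9.07 × 9.8 = 88.89 N down at 2.36 m → arm 2.36 m, τ = 88.89 × 2.36 = 209.8 N·m clockwise.
Potted plant: 10.5 × 9.8 = 102.9 N down at 1.11 m → arm 1.11 m, τ = 102.9 × 1.11 = 114.2 N·m clockwise.
Weight: 54.8 × 9.8 = 537 N down at 1.5 m → arm 1.5 m, τ = 537 × 1.5 = 805.5 N·m clockwise.
Net moment of the loads = 1512 N·m clockwise.
The upward force F acts at the right end, arm 2.78 m, giving F × 2.78 counterclockwise.
Στ = 0 ⇒ F × 2.78 = 1512 ⇒ F = 1512 / 2.78 = 544 N.

F ≈ 544 N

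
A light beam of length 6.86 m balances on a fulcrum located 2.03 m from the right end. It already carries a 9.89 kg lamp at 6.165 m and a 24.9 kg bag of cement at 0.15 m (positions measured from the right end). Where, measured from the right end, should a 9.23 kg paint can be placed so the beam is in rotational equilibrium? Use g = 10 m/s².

Sum moments about the fulcrum (at 2.03 m from the right end) (the support reaction has zero arm there).
Lamp: 9.89 × 10 = 98.9 N down at 6.165 m → arm 4.135 m, τ = 98.9 × 4.135 = 409 N·m counterclockwise.
Bag of cement: 24.9 × 10 = 249 N down at 0.15 m → arm 1.88 m, τ = 249 × 1.88 = 468.1 N·m clockwise.
Net moment of existing loads = 59.1 N·m clockwise.
The paint can weighs 9.23 × 10 = 92.3 N and must supply an equal counterclockwise moment, so its lever arm about the fulcrum is 59.1 / 92.3 = 0.64 m.
That puts it at 2.03 + 0.64 = 2.67 m from the right end.

x ≈ 2.67 m from the right end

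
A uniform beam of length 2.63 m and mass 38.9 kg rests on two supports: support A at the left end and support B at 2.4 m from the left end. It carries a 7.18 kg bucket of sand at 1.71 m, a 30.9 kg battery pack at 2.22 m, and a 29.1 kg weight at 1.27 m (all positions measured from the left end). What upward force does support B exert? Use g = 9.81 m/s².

R_B ≈ 691 N

Take moments about support A.
Beam weight: 38.9 × 9.81 = 381.6 N down at 1.315 m → arm 1.315 m, τ = 381.6 × 1.315 = 501.8 N·m clockwise.
Bucket of sand: 7.18 × 9.81 = 70.44 N down at 1.71 m → arm 1.71 m, τ = 70.44 × 1.71 = 120.5 N·m clockwise.
Battery pack: 30.9 × 9.81 = 303.1 N down at 2.22 m → arm 2.22 m, τ = 303.1 × 2.22 = 672.9 N·m clockwise.
Weight: 29.1 × 9.81 = 285.5 N down at 1.27 m → arm 1.27 m, τ = 285.5 × 1.27 = 362.6 N·m clockwise.
Net load moment about support A = 1658 N·m clockwise.
Reaction R at support B is upward at 2.4 m, arm 2.4 m → moment R × 2.4 counterclockwise.
Balancing moments: R × 2.4 = 1658, giving R = 691 N.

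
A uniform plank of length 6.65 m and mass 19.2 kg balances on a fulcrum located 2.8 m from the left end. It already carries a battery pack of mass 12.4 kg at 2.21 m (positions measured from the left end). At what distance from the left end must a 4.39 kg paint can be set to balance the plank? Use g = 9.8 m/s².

Taking torques about the fulcrum (at 2.8 m from the left end):
Beam weight: 19.2 × 9.8 = 188.2 N down at 3.325 m → arm 0.525 m, τ = 188.2 × 0.525 = 98.8 N·m clockwise.
Battery pack: 12.4 × 9.8 = 121.5 N down at 2.21 m → arm 0.59 m, τ = 121.5 × 0.59 = 71.69 N·m counterclockwise.
Net moment of existing loads = 27.11 N·m clockwise.
The paint can weighs 4.39 × 9.8 = 43.02 N and must supply an equal counterclockwise moment, so its lever arm about the fulcrum is 27.11 / 43.02 = 0.63 m.
That puts it at 2.8 − 0.63 = 2.17 m from the left end.

x ≈ 2.17 m from the left end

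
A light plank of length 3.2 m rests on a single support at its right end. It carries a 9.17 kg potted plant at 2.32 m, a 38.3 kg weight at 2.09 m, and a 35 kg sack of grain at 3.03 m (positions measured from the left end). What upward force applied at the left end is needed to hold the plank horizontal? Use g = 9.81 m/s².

Choose the right end as the axis so the unknown pivot reaction has zero arm there.
Potted plant: 9.17 × 9.81 = 89.96 N down at 2.32 m → arm 0.88 m, τ = 89.96 × 0.88 = 79.16 N·m counterclockwise.
Weight: 38.3 × 9.81 = 375.7 N down at 2.09 m → arm 1.11 m, τ = 375.7 × 1.11 = 417 N·m counterclockwise.
Sack of grain: 35 × 9.81 = 343.4 N down at 3.03 m → arm 0.17 m, τ = 343.4 × 0.17 = 58.38 N·m counterclockwise.
Net moment of the loads = 554.5 N·m counterclockwise.
The upward force F acts at the left end, arm 3.2 m, giving F × 3.2 clockwise.
Balancing moments: F × 3.2 = 554.5, giving F = 554.5 / 3.2 = 173 N.

F ≈ 173 N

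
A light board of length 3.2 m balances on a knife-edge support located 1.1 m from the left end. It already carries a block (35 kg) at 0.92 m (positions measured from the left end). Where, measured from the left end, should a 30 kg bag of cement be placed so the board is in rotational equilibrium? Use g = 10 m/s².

x ≈ 1.31 m from the left end

Taking torques about the knife-edge support (at 1.1 m from the left end):
Block: 35 × 10 = 350 N down at 0.92 m → arm 0.18 m, τ = 350 × 0.18 = 63 N·m counterclockwise.
Net moment of existing loads = 63 N·m counterclockwise.
The bag of cement weighs 30 × 10 = 300 N and must supply an equal clockwise moment, so its lever arm about the knife-edge support is 63 / 300 = 0.21 m.
That puts it at 1.1 + 0.21 = 1.31 m from the left end.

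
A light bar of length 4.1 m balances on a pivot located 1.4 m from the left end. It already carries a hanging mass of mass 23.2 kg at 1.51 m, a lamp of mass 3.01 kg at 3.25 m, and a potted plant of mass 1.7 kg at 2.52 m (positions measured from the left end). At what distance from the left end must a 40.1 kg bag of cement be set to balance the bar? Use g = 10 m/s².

Taking torques about the pivot (at 1.4 m from the left end):
Hanging mass: 23.2 × 10 = 232 N down at 1.51 m → arm 0.11 m, τ = 232 × 0.11 = 25.52 N·m clockwise.
Lamp: 3.01 × 10 = 30.1 N down at 3.25 m → arm 1.85 m, τ = 30.1 × 1.85 = 55.69 N·m clockwise.
Potted plant: 1.7 × 10 = 17 N down at 2.52 m → arm 1.12 m, τ = 17 × 1.12 = 19.04 N·m clockwise.
Net moment of existing loads = 100.2 N·m clockwise.
The bag of cement weighs 40.1 × 10 = 401 N and must supply an equal counterclockwise moment, so its lever arm about the pivot is 100.2 / 401 = 0.25 m.
That puts it at 1.4 − 0.25 = 1.15 m from the left end.

x ≈ 1.15 m from the left end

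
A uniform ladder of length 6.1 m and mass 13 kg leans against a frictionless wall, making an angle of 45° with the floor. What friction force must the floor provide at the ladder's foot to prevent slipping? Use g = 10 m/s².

Take moments about the foot of the ladder.
Ladder weight 13×10 = 130 N acts at 3.05 m along the ladder; its horizontal arm is 3.05·cos45° = 2.157 m → τ = 280.4 N·m clockwise.
Wall normal N acts horizontally at the top; its moment arm is the height L sinθ = 6.1·sin45° = 4.313 m, counterclockwise.
Balancing moments: N × 4.313 = 280.4, giving N = 65 N.
ΣFx = 0: friction at the foot balances the wall's push, so f = N_wall = 65 N.

f ≈ 65 N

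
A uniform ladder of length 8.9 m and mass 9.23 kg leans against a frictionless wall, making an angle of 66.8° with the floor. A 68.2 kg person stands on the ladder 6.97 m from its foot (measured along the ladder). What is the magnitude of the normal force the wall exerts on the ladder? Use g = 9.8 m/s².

Take moments about the foot of the ladder.
Ladder weight 9.23×9.8 = 90.45 N acts at 4.45 m along the ladder; its horizontal arm is 4.45·cos66.8° = 1.753 m → τ = 158.6 N·m clockwise.
Person: 68.2×9.8 = 668.4 N at 6.97 m → arm 2.746 m → τ = 1835 N·m clockwise.
Wall normal N acts horizontally at the top; its moment arm is the height L sinθ = 8.9·sin66.8° = 8.18 m, counterclockwise.
For rotational equilibrium, N × 8.18 = 1994, so N = 244 N.

N_wall ≈ 244 N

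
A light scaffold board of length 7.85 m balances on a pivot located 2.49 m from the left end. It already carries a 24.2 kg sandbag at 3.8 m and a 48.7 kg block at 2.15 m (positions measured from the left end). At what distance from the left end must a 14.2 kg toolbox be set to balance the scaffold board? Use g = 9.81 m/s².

About the pivot (at 2.49 m from the left end):
Sandbag: 24.2 × 9.81 = 237.4 N down at 3.8 m → arm 1.31 m, τ = 237.4 × 1.31 = 311 N·m clockwise.
Block: 48.7 × 9.81 = 477.7 N down at 2.15 m → arm 0.34 m, τ = 477.7 × 0.34 = 162.4 N·m counterclockwise.
Net moment of existing loads = 148.6 N·m clockwise.
The toolbox weighs 14.2 × 9.81 = 139.3 N and must supply an equal counterclockwise moment, so its lever arm about the pivot is 148.6 / 139.3 = 1.07 m.
That puts it at 2.49 − 1.07 = 1.42 m from the left end.

x ≈ 1.42 m from the left end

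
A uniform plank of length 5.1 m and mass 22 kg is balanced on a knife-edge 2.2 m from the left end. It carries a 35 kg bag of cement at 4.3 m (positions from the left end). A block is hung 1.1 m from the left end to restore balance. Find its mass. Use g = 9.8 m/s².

m ≈ 73.8 kg

About the knife-edge (at 2.2 m from the left end):
Beam weight: 22 × 9.8 = 215.6 N down at 2.55 m → arm 0.35 m, τ = 215.6 × 0.35 = 75.46 N·m clockwise.
Bag of cement: 35 × 9.8 = 343 N down at 4.3 m → arm 2.1 m, τ = 343 × 2.1 = 720.3 N·m clockwise.
Net moment of known loads = 795.8 N·m clockwise.
An unknown mass m at 1.1 m has arm 1.1 m; its moment is m·g·1.1 counterclockwise.
For rotational equilibrium, m × 9.8 × 1.1 = 795.8, so m = 795.8 / (9.8 × 1.1) = 73.8 kg.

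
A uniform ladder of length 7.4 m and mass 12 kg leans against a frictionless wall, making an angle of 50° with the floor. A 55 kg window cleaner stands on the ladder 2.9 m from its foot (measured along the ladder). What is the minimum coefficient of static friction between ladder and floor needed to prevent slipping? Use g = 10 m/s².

μ_min ≈ 0.345

About the foot of the ladder:
Ladder weight 12×10 = 120 N acts at 3.7 m along the ladder; its horizontal arm is 3.7·cos50° = 2.378 m → τ = 285.4 N·m clockwise.
Window cleaner: 55×10 = 550 N at 2.9 m → arm 1.864 m → τ = 1025 N·m clockwise.
Wall normal N acts horizontally at the top; its moment arm is the height L sinθ = 7.4·sin50° = 5.669 m, counterclockwise.
Setting net torque to zero: N × 5.669 = 1310 → N = 231.1 N.
ΣFx = 0 ⇒ f = N_wall = 231.1 N. ΣFy = 0 ⇒ N_floor = 670 N.
μ_min = f / N_floor = 231.1 / 670 = 0.345.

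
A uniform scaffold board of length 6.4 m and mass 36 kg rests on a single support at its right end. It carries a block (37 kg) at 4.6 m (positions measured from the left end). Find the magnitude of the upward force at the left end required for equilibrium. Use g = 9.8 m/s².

F ≈ 278 N

Taking torques about the right end:
Beam weight: 36 × 9.8 = 352.8 N down at 3.2 m → arm 3.2 m, τ = 352.8 × 3.2 = 1129 N·m counterclockwise.
Block: 37 × 9.8 = 362.6 N down at 4.6 m → arm 1.8 m, τ = 362.6 × 1.8 = 652.7 N·m counterclockwise.
Net moment of the loads = 1782 N·m counterclockwise.
The upward force F acts at the left end, arm 6.4 m, giving F × 6.4 clockwise.
Στ = 0 ⇒ F × 6.4 = 1782 ⇒ F = 1782 / 6.4 = 278 N.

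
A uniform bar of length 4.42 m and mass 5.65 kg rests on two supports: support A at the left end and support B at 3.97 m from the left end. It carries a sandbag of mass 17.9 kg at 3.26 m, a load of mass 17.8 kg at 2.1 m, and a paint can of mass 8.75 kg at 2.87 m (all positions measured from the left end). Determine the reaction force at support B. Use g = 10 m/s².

R_B ≈ 336 N

Take moments about support A.
Beam weight: 5.65 × 10 = 56.5 N down at 2.21 m → arm 2.21 m, τ = 56.5 × 2.21 = 124.9 N·m clockwise.
Sandbag: 17.9 × 10 = 179 N down at 3.26 m → arm 3.26 m, τ = 179 × 3.26 = 583.5 N·m clockwise.
Load: 17.8 × 10 = 178 N down at 2.1 m → arm 2.1 m, τ = 178 × 2.1 = 373.8 N·m clockwise.
Paint can: 8.75 × 10 = 87.5 N down at 2.87 m → arm 2.87 m, τ = 87.5 × 2.87 = 251.1 N·m clockwise.
Net load moment about support A = 1333 N·m clockwise.
Reaction R at support B is upward at 3.97 m, arm 3.97 m → moment R × 3.97 counterclockwise.
Balancing moments: R × 3.97 = 1333, giving R = 336 N.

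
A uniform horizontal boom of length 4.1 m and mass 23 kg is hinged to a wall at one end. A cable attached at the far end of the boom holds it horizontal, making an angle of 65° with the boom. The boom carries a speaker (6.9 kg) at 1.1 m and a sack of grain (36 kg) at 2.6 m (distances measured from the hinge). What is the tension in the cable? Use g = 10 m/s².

T ≈ 399 N

Taking torques about the hinge:
Beam weight: 23 × 10 = 230 N down at 2.05 m → arm 2.05 m, τ = 230 × 2.05 = 471.5 N·m clockwise.
Speaker: 6.9 × 10 = 69 N down at 1.1 m → arm 1.1 m, τ = 69 × 1.1 = 75.9 N·m clockwise.
Sack of grain: 36 × 10 = 360 N down at 2.6 m → arm 2.6 m, τ = 360 × 2.6 = 936 N·m clockwise.
Total clockwise load moment = 1483 N·m.
The cable tension T acts at 4.1 m; only its component perpendicular to the boom, T sinθ, produces torque. sin 65° = 0.9063.
Setting net torque to zero: T × 4.1 × 0.9063 = 1483 → T = 1483 / 3.716 = 399 N.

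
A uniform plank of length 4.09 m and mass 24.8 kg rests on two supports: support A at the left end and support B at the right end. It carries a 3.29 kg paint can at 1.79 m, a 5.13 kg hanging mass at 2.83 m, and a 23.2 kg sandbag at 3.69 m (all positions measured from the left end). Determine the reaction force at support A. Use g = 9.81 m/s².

Taking torques about support B:
Beam weight: 24.8 × 9.81 = 243.3 N down at 2.045 m → arm 2.045 m, τ = 243.3 × 2.045 = 497.5 N·m counterclockwise.
Paint can: 3.29 × 9.81 = 32.27 N down at 1.79 m → arm 2.3 m, τ = 32.27 × 2.3 = 74.22 N·m counterclockwise.
Hanging mass: 5.13 × 9.81 = 50.33 N down at 2.83 m → arm 1.26 m, τ = 50.33 × 1.26 = 63.42 N·m counterclockwise.
Sandbag: 23.2 × 9.81 = 227.6 N down at 3.69 m → arm 0.4 m, τ = 227.6 × 0.4 = 91.04 N·m counterclockwise.
Net load moment about support B = 726.2 N·m counterclockwise.
Reaction R at support A is upward at 0 m, arm 4.09 m → moment R × 4.09 clockwise.
For rotational equilibrium, R × 4.09 = 726.2, so R = 178 N.

R_A ≈ 178 N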